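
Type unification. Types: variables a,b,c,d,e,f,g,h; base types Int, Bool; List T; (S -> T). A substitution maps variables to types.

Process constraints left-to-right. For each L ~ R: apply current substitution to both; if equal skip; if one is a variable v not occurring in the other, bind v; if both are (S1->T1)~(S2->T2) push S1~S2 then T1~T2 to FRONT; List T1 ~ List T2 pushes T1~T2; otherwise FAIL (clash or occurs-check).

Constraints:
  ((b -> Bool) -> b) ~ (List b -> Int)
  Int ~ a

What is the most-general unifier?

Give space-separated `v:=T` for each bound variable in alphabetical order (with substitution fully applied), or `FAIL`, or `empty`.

Answer: FAIL

Derivation:
step 1: unify ((b -> Bool) -> b) ~ (List b -> Int)  [subst: {-} | 1 pending]
  -> decompose arrow: push (b -> Bool)~List b, b~Int
step 2: unify (b -> Bool) ~ List b  [subst: {-} | 2 pending]
  clash: (b -> Bool) vs List b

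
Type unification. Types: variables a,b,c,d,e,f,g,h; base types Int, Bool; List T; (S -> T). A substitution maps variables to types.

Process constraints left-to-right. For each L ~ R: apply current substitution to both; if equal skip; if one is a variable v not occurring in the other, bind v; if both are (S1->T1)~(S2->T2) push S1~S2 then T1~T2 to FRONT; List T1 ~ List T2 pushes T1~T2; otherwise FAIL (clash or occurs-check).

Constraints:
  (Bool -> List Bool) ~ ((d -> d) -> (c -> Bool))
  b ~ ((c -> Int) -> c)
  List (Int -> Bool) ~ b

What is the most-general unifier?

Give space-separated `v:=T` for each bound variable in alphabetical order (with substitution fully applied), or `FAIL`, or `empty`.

Answer: FAIL

Derivation:
step 1: unify (Bool -> List Bool) ~ ((d -> d) -> (c -> Bool))  [subst: {-} | 2 pending]
  -> decompose arrow: push Bool~(d -> d), List Bool~(c -> Bool)
step 2: unify Bool ~ (d -> d)  [subst: {-} | 3 pending]
  clash: Bool vs (d -> d)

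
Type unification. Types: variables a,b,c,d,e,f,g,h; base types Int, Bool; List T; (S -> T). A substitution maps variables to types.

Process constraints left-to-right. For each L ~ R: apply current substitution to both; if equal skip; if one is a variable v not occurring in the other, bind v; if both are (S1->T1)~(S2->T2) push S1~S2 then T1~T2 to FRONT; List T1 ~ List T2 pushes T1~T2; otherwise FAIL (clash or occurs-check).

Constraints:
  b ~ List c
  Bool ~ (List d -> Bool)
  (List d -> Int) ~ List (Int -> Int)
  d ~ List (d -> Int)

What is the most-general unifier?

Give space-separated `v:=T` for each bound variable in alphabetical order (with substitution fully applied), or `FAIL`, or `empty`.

step 1: unify b ~ List c  [subst: {-} | 3 pending]
  bind b := List c
step 2: unify Bool ~ (List d -> Bool)  [subst: {b:=List c} | 2 pending]
  clash: Bool vs (List d -> Bool)

Answer: FAIL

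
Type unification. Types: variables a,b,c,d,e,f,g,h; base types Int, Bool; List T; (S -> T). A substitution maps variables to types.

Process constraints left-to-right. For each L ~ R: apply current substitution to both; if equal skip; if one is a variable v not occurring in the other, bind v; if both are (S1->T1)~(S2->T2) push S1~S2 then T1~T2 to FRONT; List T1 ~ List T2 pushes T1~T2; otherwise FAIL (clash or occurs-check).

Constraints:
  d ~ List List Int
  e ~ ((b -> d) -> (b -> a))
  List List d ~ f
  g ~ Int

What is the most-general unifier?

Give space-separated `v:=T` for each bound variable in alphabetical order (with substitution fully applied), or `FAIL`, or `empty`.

Answer: d:=List List Int e:=((b -> List List Int) -> (b -> a)) f:=List List List List Int g:=Int

Derivation:
step 1: unify d ~ List List Int  [subst: {-} | 3 pending]
  bind d := List List Int
step 2: unify e ~ ((b -> List List Int) -> (b -> a))  [subst: {d:=List List Int} | 2 pending]
  bind e := ((b -> List List Int) -> (b -> a))
step 3: unify List List List List Int ~ f  [subst: {d:=List List Int, e:=((b -> List List Int) -> (b -> a))} | 1 pending]
  bind f := List List List List Int
step 4: unify g ~ Int  [subst: {d:=List List Int, e:=((b -> List List Int) -> (b -> a)), f:=List List List List Int} | 0 pending]
  bind g := Int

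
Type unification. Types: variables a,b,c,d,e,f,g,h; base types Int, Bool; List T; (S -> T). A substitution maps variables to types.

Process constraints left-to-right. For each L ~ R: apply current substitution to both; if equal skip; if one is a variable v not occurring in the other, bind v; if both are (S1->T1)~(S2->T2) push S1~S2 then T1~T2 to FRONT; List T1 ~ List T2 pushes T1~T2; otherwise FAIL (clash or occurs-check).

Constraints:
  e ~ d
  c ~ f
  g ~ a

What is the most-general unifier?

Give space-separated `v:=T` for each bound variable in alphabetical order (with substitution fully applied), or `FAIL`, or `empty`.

step 1: unify e ~ d  [subst: {-} | 2 pending]
  bind e := d
step 2: unify c ~ f  [subst: {e:=d} | 1 pending]
  bind c := f
step 3: unify g ~ a  [subst: {e:=d, c:=f} | 0 pending]
  bind g := a

Answer: c:=f e:=d g:=a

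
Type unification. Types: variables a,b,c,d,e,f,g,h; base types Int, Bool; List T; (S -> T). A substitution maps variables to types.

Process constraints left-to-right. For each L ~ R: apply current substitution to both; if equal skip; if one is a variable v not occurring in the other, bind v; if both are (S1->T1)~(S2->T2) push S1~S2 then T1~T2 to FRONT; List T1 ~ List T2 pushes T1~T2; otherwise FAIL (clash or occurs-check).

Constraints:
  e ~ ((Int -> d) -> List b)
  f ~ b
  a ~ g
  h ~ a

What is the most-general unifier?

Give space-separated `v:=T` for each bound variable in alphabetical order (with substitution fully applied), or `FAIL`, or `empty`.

step 1: unify e ~ ((Int -> d) -> List b)  [subst: {-} | 3 pending]
  bind e := ((Int -> d) -> List b)
step 2: unify f ~ b  [subst: {e:=((Int -> d) -> List b)} | 2 pending]
  bind f := b
step 3: unify a ~ g  [subst: {e:=((Int -> d) -> List b), f:=b} | 1 pending]
  bind a := g
step 4: unify h ~ g  [subst: {e:=((Int -> d) -> List b), f:=b, a:=g} | 0 pending]
  bind h := g

Answer: a:=g e:=((Int -> d) -> List b) f:=b h:=g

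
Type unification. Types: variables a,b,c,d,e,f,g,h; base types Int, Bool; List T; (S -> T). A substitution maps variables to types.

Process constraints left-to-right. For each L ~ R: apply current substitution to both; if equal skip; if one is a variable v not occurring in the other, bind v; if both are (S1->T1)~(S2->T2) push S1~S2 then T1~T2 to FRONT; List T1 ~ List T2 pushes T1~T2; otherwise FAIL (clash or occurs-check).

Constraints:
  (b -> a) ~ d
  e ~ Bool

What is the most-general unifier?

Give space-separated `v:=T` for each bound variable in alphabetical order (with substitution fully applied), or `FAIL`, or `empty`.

step 1: unify (b -> a) ~ d  [subst: {-} | 1 pending]
  bind d := (b -> a)
step 2: unify e ~ Bool  [subst: {d:=(b -> a)} | 0 pending]
  bind e := Bool

Answer: d:=(b -> a) e:=Bool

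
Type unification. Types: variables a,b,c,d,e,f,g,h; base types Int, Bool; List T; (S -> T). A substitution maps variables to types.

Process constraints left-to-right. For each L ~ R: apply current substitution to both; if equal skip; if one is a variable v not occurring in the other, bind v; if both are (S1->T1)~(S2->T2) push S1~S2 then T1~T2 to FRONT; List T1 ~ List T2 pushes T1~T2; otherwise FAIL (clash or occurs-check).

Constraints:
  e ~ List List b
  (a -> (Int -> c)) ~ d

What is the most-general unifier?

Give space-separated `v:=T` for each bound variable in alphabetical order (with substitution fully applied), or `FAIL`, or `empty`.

step 1: unify e ~ List List b  [subst: {-} | 1 pending]
  bind e := List List b
step 2: unify (a -> (Int -> c)) ~ d  [subst: {e:=List List b} | 0 pending]
  bind d := (a -> (Int -> c))

Answer: d:=(a -> (Int -> c)) e:=List List b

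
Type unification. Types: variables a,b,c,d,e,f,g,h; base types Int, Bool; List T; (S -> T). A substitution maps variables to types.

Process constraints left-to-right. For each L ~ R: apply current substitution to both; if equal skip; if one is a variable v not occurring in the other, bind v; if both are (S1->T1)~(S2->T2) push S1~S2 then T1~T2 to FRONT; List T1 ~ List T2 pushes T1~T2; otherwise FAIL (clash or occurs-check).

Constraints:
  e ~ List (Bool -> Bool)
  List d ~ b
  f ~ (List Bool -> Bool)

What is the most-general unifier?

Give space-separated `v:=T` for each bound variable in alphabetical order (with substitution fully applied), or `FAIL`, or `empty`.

step 1: unify e ~ List (Bool -> Bool)  [subst: {-} | 2 pending]
  bind e := List (Bool -> Bool)
step 2: unify List d ~ b  [subst: {e:=List (Bool -> Bool)} | 1 pending]
  bind b := List d
step 3: unify f ~ (List Bool -> Bool)  [subst: {e:=List (Bool -> Bool), b:=List d} | 0 pending]
  bind f := (List Bool -> Bool)

Answer: b:=List d e:=List (Bool -> Bool) f:=(List Bool -> Bool)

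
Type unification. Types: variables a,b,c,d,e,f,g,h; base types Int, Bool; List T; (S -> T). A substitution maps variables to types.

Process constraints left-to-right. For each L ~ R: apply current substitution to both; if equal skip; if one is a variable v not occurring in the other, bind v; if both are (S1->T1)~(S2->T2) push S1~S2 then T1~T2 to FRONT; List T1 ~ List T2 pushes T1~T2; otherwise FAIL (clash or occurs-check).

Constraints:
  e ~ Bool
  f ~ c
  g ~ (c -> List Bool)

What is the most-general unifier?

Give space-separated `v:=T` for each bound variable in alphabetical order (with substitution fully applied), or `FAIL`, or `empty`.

Answer: e:=Bool f:=c g:=(c -> List Bool)

Derivation:
step 1: unify e ~ Bool  [subst: {-} | 2 pending]
  bind e := Bool
step 2: unify f ~ c  [subst: {e:=Bool} | 1 pending]
  bind f := c
step 3: unify g ~ (c -> List Bool)  [subst: {e:=Bool, f:=c} | 0 pending]
  bind g := (c -> List Bool)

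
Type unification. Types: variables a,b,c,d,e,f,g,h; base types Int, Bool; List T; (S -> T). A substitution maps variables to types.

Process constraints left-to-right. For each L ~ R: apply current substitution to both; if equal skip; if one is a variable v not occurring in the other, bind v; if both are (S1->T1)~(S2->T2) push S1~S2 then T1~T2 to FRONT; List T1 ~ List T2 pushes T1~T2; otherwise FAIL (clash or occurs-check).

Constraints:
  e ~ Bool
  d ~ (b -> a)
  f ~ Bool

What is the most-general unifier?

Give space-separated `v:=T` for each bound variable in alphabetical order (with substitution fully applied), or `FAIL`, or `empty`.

Answer: d:=(b -> a) e:=Bool f:=Bool

Derivation:
step 1: unify e ~ Bool  [subst: {-} | 2 pending]
  bind e := Bool
step 2: unify d ~ (b -> a)  [subst: {e:=Bool} | 1 pending]
  bind d := (b -> a)
step 3: unify f ~ Bool  [subst: {e:=Bool, d:=(b -> a)} | 0 pending]
  bind f := Bool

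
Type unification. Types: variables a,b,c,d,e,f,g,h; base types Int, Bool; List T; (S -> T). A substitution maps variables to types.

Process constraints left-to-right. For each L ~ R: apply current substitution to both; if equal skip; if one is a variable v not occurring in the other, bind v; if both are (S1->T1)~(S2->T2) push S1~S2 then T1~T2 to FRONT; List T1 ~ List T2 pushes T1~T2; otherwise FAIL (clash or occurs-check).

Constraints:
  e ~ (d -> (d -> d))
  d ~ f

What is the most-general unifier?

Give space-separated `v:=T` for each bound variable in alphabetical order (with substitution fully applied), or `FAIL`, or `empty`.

Answer: d:=f e:=(f -> (f -> f))

Derivation:
step 1: unify e ~ (d -> (d -> d))  [subst: {-} | 1 pending]
  bind e := (d -> (d -> d))
step 2: unify d ~ f  [subst: {e:=(d -> (d -> d))} | 0 pending]
  bind d := f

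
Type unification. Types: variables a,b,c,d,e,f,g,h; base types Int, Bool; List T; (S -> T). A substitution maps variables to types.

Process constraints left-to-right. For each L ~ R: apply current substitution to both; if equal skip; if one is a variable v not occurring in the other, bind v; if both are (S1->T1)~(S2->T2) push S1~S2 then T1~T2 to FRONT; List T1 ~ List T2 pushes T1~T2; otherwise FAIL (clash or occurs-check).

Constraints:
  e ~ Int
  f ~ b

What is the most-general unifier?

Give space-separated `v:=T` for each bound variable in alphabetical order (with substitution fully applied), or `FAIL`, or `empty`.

step 1: unify e ~ Int  [subst: {-} | 1 pending]
  bind e := Int
step 2: unify f ~ b  [subst: {e:=Int} | 0 pending]
  bind f := b

Answer: e:=Int f:=b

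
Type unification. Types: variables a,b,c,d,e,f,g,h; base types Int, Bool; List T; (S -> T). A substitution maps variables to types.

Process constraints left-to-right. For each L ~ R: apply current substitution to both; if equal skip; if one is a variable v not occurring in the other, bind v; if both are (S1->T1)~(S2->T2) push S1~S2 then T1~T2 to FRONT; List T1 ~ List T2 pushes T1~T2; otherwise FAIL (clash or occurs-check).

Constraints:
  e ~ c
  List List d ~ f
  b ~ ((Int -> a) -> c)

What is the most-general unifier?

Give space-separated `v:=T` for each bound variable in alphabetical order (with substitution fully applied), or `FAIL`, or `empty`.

Answer: b:=((Int -> a) -> c) e:=c f:=List List d

Derivation:
step 1: unify e ~ c  [subst: {-} | 2 pending]
  bind e := c
step 2: unify List List d ~ f  [subst: {e:=c} | 1 pending]
  bind f := List List d
step 3: unify b ~ ((Int -> a) -> c)  [subst: {e:=c, f:=List List d} | 0 pending]
  bind b := ((Int -> a) -> c)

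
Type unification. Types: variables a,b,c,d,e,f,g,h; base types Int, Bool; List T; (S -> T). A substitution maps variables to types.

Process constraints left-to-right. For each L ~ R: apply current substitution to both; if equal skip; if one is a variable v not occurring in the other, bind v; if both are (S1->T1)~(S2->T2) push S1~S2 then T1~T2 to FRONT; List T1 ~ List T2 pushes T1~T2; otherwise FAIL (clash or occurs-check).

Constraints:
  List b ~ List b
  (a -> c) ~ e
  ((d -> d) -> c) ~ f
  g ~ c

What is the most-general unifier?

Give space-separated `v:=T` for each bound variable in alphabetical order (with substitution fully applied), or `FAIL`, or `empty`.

step 1: unify List b ~ List b  [subst: {-} | 3 pending]
  -> identical, skip
step 2: unify (a -> c) ~ e  [subst: {-} | 2 pending]
  bind e := (a -> c)
step 3: unify ((d -> d) -> c) ~ f  [subst: {e:=(a -> c)} | 1 pending]
  bind f := ((d -> d) -> c)
step 4: unify g ~ c  [subst: {e:=(a -> c), f:=((d -> d) -> c)} | 0 pending]
  bind g := c

Answer: e:=(a -> c) f:=((d -> d) -> c) g:=c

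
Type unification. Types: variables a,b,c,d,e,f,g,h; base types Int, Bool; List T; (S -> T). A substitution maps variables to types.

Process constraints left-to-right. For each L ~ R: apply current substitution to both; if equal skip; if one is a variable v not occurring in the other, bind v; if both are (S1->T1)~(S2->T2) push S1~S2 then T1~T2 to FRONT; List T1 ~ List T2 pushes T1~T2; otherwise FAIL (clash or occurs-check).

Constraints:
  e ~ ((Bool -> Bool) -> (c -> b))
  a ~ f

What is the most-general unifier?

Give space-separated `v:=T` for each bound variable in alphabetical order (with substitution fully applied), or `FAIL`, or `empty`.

step 1: unify e ~ ((Bool -> Bool) -> (c -> b))  [subst: {-} | 1 pending]
  bind e := ((Bool -> Bool) -> (c -> b))
step 2: unify a ~ f  [subst: {e:=((Bool -> Bool) -> (c -> b))} | 0 pending]
  bind a := f

Answer: a:=f e:=((Bool -> Bool) -> (c -> b))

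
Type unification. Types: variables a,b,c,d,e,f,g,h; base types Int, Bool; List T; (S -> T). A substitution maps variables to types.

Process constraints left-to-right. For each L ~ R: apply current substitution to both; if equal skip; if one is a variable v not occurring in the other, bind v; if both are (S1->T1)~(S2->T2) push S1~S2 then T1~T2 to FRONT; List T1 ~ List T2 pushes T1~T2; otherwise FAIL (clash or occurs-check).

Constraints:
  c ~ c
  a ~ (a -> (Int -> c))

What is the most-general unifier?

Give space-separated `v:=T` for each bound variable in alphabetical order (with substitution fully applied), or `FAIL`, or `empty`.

Answer: FAIL

Derivation:
step 1: unify c ~ c  [subst: {-} | 1 pending]
  -> identical, skip
step 2: unify a ~ (a -> (Int -> c))  [subst: {-} | 0 pending]
  occurs-check fail: a in (a -> (Int -> c))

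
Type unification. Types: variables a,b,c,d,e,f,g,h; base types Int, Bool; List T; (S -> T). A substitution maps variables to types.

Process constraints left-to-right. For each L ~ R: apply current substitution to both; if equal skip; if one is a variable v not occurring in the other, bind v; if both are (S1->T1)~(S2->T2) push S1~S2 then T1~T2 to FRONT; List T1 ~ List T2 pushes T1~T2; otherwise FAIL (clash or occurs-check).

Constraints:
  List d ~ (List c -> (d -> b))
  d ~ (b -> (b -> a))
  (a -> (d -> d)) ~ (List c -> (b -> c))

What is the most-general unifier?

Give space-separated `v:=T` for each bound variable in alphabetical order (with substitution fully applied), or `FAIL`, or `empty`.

step 1: unify List d ~ (List c -> (d -> b))  [subst: {-} | 2 pending]
  clash: List d vs (List c -> (d -> b))

Answer: FAIL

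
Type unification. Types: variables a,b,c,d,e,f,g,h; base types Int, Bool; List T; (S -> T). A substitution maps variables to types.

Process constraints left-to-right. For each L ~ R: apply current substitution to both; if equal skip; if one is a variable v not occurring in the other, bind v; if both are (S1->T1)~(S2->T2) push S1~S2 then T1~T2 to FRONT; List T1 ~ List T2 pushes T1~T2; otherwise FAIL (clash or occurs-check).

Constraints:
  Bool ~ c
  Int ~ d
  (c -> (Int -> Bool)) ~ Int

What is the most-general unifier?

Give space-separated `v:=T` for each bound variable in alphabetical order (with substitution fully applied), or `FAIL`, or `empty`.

Answer: FAIL

Derivation:
step 1: unify Bool ~ c  [subst: {-} | 2 pending]
  bind c := Bool
step 2: unify Int ~ d  [subst: {c:=Bool} | 1 pending]
  bind d := Int
step 3: unify (Bool -> (Int -> Bool)) ~ Int  [subst: {c:=Bool, d:=Int} | 0 pending]
  clash: (Bool -> (Int -> Bool)) vs Int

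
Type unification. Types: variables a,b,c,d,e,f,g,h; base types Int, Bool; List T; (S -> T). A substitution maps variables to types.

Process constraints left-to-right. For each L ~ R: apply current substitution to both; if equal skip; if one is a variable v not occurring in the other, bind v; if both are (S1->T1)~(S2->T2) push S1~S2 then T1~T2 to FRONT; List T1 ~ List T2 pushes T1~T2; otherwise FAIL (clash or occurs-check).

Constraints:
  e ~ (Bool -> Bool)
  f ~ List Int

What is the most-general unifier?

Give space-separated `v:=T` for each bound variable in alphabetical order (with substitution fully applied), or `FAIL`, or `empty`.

Answer: e:=(Bool -> Bool) f:=List Int

Derivation:
step 1: unify e ~ (Bool -> Bool)  [subst: {-} | 1 pending]
  bind e := (Bool -> Bool)
step 2: unify f ~ List Int  [subst: {e:=(Bool -> Bool)} | 0 pending]
  bind f := List Int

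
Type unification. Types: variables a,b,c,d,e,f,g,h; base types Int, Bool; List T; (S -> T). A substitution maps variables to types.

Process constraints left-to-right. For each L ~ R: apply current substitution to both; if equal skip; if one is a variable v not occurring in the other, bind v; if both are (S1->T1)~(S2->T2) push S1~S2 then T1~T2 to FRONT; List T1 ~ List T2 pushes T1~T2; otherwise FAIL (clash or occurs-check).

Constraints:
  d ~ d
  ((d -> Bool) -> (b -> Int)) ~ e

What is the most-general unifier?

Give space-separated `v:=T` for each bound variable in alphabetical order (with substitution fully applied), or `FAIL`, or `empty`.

Answer: e:=((d -> Bool) -> (b -> Int))

Derivation:
step 1: unify d ~ d  [subst: {-} | 1 pending]
  -> identical, skip
step 2: unify ((d -> Bool) -> (b -> Int)) ~ e  [subst: {-} | 0 pending]
  bind e := ((d -> Bool) -> (b -> Int))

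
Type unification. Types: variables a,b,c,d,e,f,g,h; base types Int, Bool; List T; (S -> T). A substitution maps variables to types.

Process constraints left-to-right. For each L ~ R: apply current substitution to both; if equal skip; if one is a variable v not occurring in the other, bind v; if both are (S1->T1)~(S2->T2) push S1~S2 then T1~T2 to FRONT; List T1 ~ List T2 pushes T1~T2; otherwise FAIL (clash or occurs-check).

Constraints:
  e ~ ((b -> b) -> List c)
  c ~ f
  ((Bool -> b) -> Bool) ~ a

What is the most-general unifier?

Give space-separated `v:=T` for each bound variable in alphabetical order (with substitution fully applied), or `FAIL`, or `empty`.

Answer: a:=((Bool -> b) -> Bool) c:=f e:=((b -> b) -> List f)

Derivation:
step 1: unify e ~ ((b -> b) -> List c)  [subst: {-} | 2 pending]
  bind e := ((b -> b) -> List c)
step 2: unify c ~ f  [subst: {e:=((b -> b) -> List c)} | 1 pending]
  bind c := f
step 3: unify ((Bool -> b) -> Bool) ~ a  [subst: {e:=((b -> b) -> List c), c:=f} | 0 pending]
  bind a := ((Bool -> b) -> Bool)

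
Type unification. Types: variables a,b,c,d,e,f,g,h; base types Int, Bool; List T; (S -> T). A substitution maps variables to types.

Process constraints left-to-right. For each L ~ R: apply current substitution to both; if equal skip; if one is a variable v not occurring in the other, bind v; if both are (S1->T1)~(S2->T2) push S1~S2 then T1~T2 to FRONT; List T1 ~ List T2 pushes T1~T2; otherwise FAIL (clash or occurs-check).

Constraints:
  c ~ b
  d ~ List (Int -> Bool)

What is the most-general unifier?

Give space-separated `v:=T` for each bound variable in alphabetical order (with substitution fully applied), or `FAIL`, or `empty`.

Answer: c:=b d:=List (Int -> Bool)

Derivation:
step 1: unify c ~ b  [subst: {-} | 1 pending]
  bind c := b
step 2: unify d ~ List (Int -> Bool)  [subst: {c:=b} | 0 pending]
  bind d := List (Int -> Bool)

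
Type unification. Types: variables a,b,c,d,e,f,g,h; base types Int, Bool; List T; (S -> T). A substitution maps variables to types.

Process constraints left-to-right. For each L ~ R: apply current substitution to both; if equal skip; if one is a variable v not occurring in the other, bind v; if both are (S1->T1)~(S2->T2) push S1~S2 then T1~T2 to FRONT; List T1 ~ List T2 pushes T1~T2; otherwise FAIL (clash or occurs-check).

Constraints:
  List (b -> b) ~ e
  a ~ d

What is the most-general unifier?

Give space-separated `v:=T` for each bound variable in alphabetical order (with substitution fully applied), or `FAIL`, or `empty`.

Answer: a:=d e:=List (b -> b)

Derivation:
step 1: unify List (b -> b) ~ e  [subst: {-} | 1 pending]
  bind e := List (b -> b)
step 2: unify a ~ d  [subst: {e:=List (b -> b)} | 0 pending]
  bind a := d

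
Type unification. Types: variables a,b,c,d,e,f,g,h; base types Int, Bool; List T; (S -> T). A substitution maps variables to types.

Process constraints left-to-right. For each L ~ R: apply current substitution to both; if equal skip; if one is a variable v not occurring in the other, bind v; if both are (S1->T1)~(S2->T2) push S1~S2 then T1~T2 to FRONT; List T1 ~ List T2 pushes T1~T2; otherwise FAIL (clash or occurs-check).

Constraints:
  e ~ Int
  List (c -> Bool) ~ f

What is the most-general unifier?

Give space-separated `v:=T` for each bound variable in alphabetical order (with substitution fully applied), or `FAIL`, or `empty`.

Answer: e:=Int f:=List (c -> Bool)

Derivation:
step 1: unify e ~ Int  [subst: {-} | 1 pending]
  bind e := Int
step 2: unify List (c -> Bool) ~ f  [subst: {e:=Int} | 0 pending]
  bind f := List (c -> Bool)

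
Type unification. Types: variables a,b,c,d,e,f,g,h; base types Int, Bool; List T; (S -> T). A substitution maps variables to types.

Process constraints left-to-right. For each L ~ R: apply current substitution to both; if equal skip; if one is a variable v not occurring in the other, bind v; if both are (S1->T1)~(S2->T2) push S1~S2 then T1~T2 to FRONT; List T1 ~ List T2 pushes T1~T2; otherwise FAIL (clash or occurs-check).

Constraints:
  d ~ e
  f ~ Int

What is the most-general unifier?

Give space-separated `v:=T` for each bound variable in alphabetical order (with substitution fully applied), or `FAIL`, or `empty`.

step 1: unify d ~ e  [subst: {-} | 1 pending]
  bind d := e
step 2: unify f ~ Int  [subst: {d:=e} | 0 pending]
  bind f := Int

Answer: d:=e f:=Int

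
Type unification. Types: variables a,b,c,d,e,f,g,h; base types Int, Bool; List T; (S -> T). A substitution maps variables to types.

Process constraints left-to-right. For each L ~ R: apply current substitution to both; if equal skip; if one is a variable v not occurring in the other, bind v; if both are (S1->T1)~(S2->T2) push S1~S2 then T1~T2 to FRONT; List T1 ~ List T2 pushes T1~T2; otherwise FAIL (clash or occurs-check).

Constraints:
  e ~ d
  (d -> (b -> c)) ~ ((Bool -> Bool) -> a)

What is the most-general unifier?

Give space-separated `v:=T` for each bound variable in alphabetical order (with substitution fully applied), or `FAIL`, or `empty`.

Answer: a:=(b -> c) d:=(Bool -> Bool) e:=(Bool -> Bool)

Derivation:
step 1: unify e ~ d  [subst: {-} | 1 pending]
  bind e := d
step 2: unify (d -> (b -> c)) ~ ((Bool -> Bool) -> a)  [subst: {e:=d} | 0 pending]
  -> decompose arrow: push d~(Bool -> Bool), (b -> c)~a
step 3: unify d ~ (Bool -> Bool)  [subst: {e:=d} | 1 pending]
  bind d := (Bool -> Bool)
step 4: unify (b -> c) ~ a  [subst: {e:=d, d:=(Bool -> Bool)} | 0 pending]
  bind a := (b -> c)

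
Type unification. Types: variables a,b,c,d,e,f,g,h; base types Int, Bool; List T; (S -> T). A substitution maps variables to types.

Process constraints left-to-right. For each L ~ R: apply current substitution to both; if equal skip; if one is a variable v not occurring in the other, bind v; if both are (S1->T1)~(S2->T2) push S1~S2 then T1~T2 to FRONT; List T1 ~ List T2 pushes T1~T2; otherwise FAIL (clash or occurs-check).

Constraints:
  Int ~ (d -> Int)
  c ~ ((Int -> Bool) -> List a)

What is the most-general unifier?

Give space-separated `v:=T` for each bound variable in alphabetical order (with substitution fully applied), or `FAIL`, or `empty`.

step 1: unify Int ~ (d -> Int)  [subst: {-} | 1 pending]
  clash: Int vs (d -> Int)

Answer: FAIL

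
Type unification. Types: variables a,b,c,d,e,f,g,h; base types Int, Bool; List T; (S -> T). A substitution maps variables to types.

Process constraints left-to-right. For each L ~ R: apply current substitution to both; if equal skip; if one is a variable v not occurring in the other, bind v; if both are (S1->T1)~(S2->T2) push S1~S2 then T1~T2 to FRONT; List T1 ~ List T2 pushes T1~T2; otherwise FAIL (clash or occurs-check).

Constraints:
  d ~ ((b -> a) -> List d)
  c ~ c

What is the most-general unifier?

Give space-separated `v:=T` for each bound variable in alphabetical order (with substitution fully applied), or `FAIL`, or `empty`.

Answer: FAIL

Derivation:
step 1: unify d ~ ((b -> a) -> List d)  [subst: {-} | 1 pending]
  occurs-check fail: d in ((b -> a) -> List d)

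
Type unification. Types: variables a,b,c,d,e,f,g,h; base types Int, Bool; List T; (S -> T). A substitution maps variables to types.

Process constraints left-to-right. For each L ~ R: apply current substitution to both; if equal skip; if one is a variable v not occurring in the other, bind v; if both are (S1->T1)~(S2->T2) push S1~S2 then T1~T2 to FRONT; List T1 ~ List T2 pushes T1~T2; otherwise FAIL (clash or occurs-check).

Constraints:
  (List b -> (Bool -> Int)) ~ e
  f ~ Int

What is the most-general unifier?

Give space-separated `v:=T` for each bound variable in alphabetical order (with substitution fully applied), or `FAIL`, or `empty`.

step 1: unify (List b -> (Bool -> Int)) ~ e  [subst: {-} | 1 pending]
  bind e := (List b -> (Bool -> Int))
step 2: unify f ~ Int  [subst: {e:=(List b -> (Bool -> Int))} | 0 pending]
  bind f := Int

Answer: e:=(List b -> (Bool -> Int)) f:=Int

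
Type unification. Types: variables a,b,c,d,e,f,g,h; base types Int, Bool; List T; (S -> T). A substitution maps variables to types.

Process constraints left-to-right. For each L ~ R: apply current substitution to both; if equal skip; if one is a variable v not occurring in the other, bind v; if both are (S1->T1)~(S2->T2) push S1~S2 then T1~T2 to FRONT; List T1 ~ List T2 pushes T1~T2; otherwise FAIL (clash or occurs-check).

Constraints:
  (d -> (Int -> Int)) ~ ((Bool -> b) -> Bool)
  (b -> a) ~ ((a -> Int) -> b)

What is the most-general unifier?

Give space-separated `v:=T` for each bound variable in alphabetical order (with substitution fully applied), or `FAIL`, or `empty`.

Answer: FAIL

Derivation:
step 1: unify (d -> (Int -> Int)) ~ ((Bool -> b) -> Bool)  [subst: {-} | 1 pending]
  -> decompose arrow: push d~(Bool -> b), (Int -> Int)~Bool
step 2: unify d ~ (Bool -> b)  [subst: {-} | 2 pending]
  bind d := (Bool -> b)
step 3: unify (Int -> Int) ~ Bool  [subst: {d:=(Bool -> b)} | 1 pending]
  clash: (Int -> Int) vs Bool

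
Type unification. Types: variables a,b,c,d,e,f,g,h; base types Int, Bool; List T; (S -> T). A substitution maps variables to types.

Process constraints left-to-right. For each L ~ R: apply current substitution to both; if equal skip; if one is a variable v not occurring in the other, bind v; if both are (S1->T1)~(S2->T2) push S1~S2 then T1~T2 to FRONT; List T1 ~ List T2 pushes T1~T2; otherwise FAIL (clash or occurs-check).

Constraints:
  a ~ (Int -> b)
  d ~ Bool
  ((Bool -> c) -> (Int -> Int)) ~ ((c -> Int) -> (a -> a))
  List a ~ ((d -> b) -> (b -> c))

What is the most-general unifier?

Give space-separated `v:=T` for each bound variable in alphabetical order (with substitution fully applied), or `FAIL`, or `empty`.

Answer: FAIL

Derivation:
step 1: unify a ~ (Int -> b)  [subst: {-} | 3 pending]
  bind a := (Int -> b)
step 2: unify d ~ Bool  [subst: {a:=(Int -> b)} | 2 pending]
  bind d := Bool
step 3: unify ((Bool -> c) -> (Int -> Int)) ~ ((c -> Int) -> ((Int -> b) -> (Int -> b)))  [subst: {a:=(Int -> b), d:=Bool} | 1 pending]
  -> decompose arrow: push (Bool -> c)~(c -> Int), (Int -> Int)~((Int -> b) -> (Int -> b))
step 4: unify (Bool -> c) ~ (c -> Int)  [subst: {a:=(Int -> b), d:=Bool} | 2 pending]
  -> decompose arrow: push Bool~c, c~Int
step 5: unify Bool ~ c  [subst: {a:=(Int -> b), d:=Bool} | 3 pending]
  bind c := Bool
step 6: unify Bool ~ Int  [subst: {a:=(Int -> b), d:=Bool, c:=Bool} | 2 pending]
  clash: Bool vs Int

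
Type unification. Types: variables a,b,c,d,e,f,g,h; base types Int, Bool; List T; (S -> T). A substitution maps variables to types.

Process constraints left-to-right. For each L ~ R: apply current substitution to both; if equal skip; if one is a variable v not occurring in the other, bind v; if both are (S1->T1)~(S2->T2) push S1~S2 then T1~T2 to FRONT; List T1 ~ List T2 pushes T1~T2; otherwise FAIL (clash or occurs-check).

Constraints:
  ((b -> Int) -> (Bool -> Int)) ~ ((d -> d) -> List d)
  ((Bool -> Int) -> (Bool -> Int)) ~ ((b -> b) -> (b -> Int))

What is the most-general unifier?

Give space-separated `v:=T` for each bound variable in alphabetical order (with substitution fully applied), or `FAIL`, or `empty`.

step 1: unify ((b -> Int) -> (Bool -> Int)) ~ ((d -> d) -> List d)  [subst: {-} | 1 pending]
  -> decompose arrow: push (b -> Int)~(d -> d), (Bool -> Int)~List d
step 2: unify (b -> Int) ~ (d -> d)  [subst: {-} | 2 pending]
  -> decompose arrow: push b~d, Int~d
step 3: unify b ~ d  [subst: {-} | 3 pending]
  bind b := d
step 4: unify Int ~ d  [subst: {b:=d} | 2 pending]
  bind d := Int
step 5: unify (Bool -> Int) ~ List Int  [subst: {b:=d, d:=Int} | 1 pending]
  clash: (Bool -> Int) vs List Int

Answer: FAIL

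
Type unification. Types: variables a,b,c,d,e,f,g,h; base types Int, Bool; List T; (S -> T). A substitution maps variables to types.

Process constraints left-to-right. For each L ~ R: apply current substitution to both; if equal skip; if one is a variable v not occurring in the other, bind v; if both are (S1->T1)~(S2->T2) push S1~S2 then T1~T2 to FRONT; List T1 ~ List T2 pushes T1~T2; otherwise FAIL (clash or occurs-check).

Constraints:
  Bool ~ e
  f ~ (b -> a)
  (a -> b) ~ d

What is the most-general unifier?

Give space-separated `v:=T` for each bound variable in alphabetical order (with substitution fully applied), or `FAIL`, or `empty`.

Answer: d:=(a -> b) e:=Bool f:=(b -> a)

Derivation:
step 1: unify Bool ~ e  [subst: {-} | 2 pending]
  bind e := Bool
step 2: unify f ~ (b -> a)  [subst: {e:=Bool} | 1 pending]
  bind f := (b -> a)
step 3: unify (a -> b) ~ d  [subst: {e:=Bool, f:=(b -> a)} | 0 pending]
  bind d := (a -> b)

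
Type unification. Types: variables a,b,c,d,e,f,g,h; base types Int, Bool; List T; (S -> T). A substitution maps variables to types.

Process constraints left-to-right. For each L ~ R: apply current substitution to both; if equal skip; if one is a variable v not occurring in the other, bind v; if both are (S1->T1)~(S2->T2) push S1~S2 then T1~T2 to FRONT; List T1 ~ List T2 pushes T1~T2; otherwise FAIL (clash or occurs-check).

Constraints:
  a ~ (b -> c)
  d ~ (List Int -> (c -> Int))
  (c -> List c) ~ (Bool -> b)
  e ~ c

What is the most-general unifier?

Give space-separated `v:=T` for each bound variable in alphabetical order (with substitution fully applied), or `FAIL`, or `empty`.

step 1: unify a ~ (b -> c)  [subst: {-} | 3 pending]
  bind a := (b -> c)
step 2: unify d ~ (List Int -> (c -> Int))  [subst: {a:=(b -> c)} | 2 pending]
  bind d := (List Int -> (c -> Int))
step 3: unify (c -> List c) ~ (Bool -> b)  [subst: {a:=(b -> c), d:=(List Int -> (c -> Int))} | 1 pending]
  -> decompose arrow: push c~Bool, List c~b
step 4: unify c ~ Bool  [subst: {a:=(b -> c), d:=(List Int -> (c -> Int))} | 2 pending]
  bind c := Bool
step 5: unify List Bool ~ b  [subst: {a:=(b -> c), d:=(List Int -> (c -> Int)), c:=Bool} | 1 pending]
  bind b := List Bool
step 6: unify e ~ Bool  [subst: {a:=(b -> c), d:=(List Int -> (c -> Int)), c:=Bool, b:=List Bool} | 0 pending]
  bind e := Bool

Answer: a:=(List Bool -> Bool) b:=List Bool c:=Bool d:=(List Int -> (Bool -> Int)) e:=Bool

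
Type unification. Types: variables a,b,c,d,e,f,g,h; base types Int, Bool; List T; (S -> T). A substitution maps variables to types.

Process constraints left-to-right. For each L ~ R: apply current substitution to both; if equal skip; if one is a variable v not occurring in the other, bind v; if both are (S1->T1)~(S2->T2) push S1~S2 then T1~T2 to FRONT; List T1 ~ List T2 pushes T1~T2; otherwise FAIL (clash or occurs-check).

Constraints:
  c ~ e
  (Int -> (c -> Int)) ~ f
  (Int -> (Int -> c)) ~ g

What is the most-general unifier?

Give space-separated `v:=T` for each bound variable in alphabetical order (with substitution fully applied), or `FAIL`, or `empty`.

Answer: c:=e f:=(Int -> (e -> Int)) g:=(Int -> (Int -> e))

Derivation:
step 1: unify c ~ e  [subst: {-} | 2 pending]
  bind c := e
step 2: unify (Int -> (e -> Int)) ~ f  [subst: {c:=e} | 1 pending]
  bind f := (Int -> (e -> Int))
step 3: unify (Int -> (Int -> e)) ~ g  [subst: {c:=e, f:=(Int -> (e -> Int))} | 0 pending]
  bind g := (Int -> (Int -> e))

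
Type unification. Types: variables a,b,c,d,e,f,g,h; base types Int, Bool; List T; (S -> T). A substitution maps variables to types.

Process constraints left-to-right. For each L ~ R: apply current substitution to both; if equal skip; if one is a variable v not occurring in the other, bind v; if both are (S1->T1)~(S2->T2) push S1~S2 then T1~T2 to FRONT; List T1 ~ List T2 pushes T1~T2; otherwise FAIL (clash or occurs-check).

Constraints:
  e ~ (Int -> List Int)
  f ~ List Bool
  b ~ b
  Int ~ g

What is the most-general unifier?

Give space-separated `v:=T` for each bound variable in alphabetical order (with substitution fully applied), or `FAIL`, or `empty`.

Answer: e:=(Int -> List Int) f:=List Bool g:=Int

Derivation:
step 1: unify e ~ (Int -> List Int)  [subst: {-} | 3 pending]
  bind e := (Int -> List Int)
step 2: unify f ~ List Bool  [subst: {e:=(Int -> List Int)} | 2 pending]
  bind f := List Bool
step 3: unify b ~ b  [subst: {e:=(Int -> List Int), f:=List Bool} | 1 pending]
  -> identical, skip
step 4: unify Int ~ g  [subst: {e:=(Int -> List Int), f:=List Bool} | 0 pending]
  bind g := Int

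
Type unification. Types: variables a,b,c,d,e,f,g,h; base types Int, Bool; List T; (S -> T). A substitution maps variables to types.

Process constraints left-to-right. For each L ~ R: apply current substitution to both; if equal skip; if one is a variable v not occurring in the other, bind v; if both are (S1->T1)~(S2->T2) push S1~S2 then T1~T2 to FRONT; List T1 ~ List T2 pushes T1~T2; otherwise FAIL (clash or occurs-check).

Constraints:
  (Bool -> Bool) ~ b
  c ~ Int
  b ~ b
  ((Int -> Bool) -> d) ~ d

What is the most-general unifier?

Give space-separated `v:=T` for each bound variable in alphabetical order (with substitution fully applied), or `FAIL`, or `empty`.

Answer: FAIL

Derivation:
step 1: unify (Bool -> Bool) ~ b  [subst: {-} | 3 pending]
  bind b := (Bool -> Bool)
step 2: unify c ~ Int  [subst: {b:=(Bool -> Bool)} | 2 pending]
  bind c := Int
step 3: unify (Bool -> Bool) ~ (Bool -> Bool)  [subst: {b:=(Bool -> Bool), c:=Int} | 1 pending]
  -> identical, skip
step 4: unify ((Int -> Bool) -> d) ~ d  [subst: {b:=(Bool -> Bool), c:=Int} | 0 pending]
  occurs-check fail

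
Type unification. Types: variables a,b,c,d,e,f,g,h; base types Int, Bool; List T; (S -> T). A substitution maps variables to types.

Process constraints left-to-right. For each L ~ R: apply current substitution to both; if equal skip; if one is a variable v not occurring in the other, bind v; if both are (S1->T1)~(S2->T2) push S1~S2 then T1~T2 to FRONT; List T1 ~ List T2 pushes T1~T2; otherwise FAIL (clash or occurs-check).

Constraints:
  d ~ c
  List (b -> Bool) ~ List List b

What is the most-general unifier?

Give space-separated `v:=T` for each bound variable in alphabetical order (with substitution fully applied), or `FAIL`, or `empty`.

Answer: FAIL

Derivation:
step 1: unify d ~ c  [subst: {-} | 1 pending]
  bind d := c
step 2: unify List (b -> Bool) ~ List List b  [subst: {d:=c} | 0 pending]
  -> decompose List: push (b -> Bool)~List b
step 3: unify (b -> Bool) ~ List b  [subst: {d:=c} | 0 pending]
  clash: (b -> Bool) vs List b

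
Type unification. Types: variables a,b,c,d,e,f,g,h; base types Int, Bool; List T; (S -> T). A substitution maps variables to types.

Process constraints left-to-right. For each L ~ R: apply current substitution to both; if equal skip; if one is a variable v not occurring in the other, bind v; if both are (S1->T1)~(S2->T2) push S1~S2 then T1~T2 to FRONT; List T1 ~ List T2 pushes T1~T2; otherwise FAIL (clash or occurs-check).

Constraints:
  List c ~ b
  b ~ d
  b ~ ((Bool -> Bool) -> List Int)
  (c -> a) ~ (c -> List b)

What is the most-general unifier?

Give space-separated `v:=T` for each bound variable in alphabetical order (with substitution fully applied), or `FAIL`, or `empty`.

Answer: FAIL

Derivation:
step 1: unify List c ~ b  [subst: {-} | 3 pending]
  bind b := List c
step 2: unify List c ~ d  [subst: {b:=List c} | 2 pending]
  bind d := List c
step 3: unify List c ~ ((Bool -> Bool) -> List Int)  [subst: {b:=List c, d:=List c} | 1 pending]
  clash: List c vs ((Bool -> Bool) -> List Int)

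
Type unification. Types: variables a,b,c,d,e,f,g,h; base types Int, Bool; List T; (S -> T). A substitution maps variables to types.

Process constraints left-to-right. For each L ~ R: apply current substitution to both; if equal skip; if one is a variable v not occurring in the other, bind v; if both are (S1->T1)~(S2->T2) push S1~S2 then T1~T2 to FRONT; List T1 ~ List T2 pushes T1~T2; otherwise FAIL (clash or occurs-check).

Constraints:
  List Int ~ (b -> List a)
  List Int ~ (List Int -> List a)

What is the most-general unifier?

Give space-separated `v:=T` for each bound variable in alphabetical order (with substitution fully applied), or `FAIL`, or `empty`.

step 1: unify List Int ~ (b -> List a)  [subst: {-} | 1 pending]
  clash: List Int vs (b -> List a)

Answer: FAIL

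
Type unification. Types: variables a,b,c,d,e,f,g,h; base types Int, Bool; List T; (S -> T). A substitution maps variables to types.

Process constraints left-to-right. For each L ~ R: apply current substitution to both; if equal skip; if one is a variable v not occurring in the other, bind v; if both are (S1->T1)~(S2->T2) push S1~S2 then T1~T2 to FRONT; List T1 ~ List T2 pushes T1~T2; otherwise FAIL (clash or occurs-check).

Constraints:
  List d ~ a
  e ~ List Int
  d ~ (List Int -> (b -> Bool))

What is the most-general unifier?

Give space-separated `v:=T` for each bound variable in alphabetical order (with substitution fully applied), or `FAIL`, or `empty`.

Answer: a:=List (List Int -> (b -> Bool)) d:=(List Int -> (b -> Bool)) e:=List Int

Derivation:
step 1: unify List d ~ a  [subst: {-} | 2 pending]
  bind a := List d
step 2: unify e ~ List Int  [subst: {a:=List d} | 1 pending]
  bind e := List Int
step 3: unify d ~ (List Int -> (b -> Bool))  [subst: {a:=List d, e:=List Int} | 0 pending]
  bind d := (List Int -> (b -> Bool))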